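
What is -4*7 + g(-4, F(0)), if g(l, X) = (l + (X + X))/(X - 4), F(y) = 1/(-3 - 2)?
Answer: -566/21 ≈ -26.952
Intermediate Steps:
F(y) = -⅕ (F(y) = 1/(-5) = -⅕)
g(l, X) = (l + 2*X)/(-4 + X)
-4*7 + g(-4, F(0)) = -4*7 + (-4 + 2*(-⅕))/(-4 - ⅕) = -28 + (-4 - ⅖)/(-21/5) = -28 - 5/21*(-22/5) = -28 + 22/21 = -566/21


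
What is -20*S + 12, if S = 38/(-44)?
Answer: 322/11 ≈ 29.273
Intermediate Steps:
S = -19/22 (S = 38*(-1/44) = -19/22 ≈ -0.86364)
-20*S + 12 = -20*(-19/22) + 12 = 190/11 + 12 = 322/11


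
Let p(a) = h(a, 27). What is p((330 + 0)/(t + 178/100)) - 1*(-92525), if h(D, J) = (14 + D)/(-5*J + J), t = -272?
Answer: 67505598523/729594 ≈ 92525.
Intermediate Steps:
h(D, J) = -(14 + D)/(4*J) (h(D, J) = (14 + D)/((-4*J)) = (14 + D)*(-1/(4*J)) = -(14 + D)/(4*J))
p(a) = -7/54 - a/108 (p(a) = (¼)*(-14 - a)/27 = (¼)*(1/27)*(-14 - a) = -7/54 - a/108)
p((330 + 0)/(t + 178/100)) - 1*(-92525) = (-7/54 - (330 + 0)/(108*(-272 + 178/100))) - 1*(-92525) = (-7/54 - 55/(18*(-272 + 178*(1/100)))) + 92525 = (-7/54 - 55/(18*(-272 + 89/50))) + 92525 = (-7/54 - 55/(18*(-13511/50))) + 92525 = (-7/54 - 55*(-50)/(18*13511)) + 92525 = (-7/54 - 1/108*(-16500/13511)) + 92525 = (-7/54 + 1375/121599) + 92525 = -86327/729594 + 92525 = 67505598523/729594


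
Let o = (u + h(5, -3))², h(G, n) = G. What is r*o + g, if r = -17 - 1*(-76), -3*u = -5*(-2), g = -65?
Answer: 890/9 ≈ 98.889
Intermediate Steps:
u = -10/3 (u = -(-5)*(-2)/3 = -⅓*10 = -10/3 ≈ -3.3333)
r = 59 (r = -17 + 76 = 59)
o = 25/9 (o = (-10/3 + 5)² = (5/3)² = 25/9 ≈ 2.7778)
r*o + g = 59*(25/9) - 65 = 1475/9 - 65 = 890/9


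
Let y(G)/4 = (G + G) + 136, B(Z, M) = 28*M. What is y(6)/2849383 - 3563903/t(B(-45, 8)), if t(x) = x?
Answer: -1450703498463/91180256 ≈ -15910.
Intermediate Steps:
y(G) = 544 + 8*G (y(G) = 4*((G + G) + 136) = 4*(2*G + 136) = 4*(136 + 2*G) = 544 + 8*G)
y(6)/2849383 - 3563903/t(B(-45, 8)) = (544 + 8*6)/2849383 - 3563903/(28*8) = (544 + 48)*(1/2849383) - 3563903/224 = 592*(1/2849383) - 3563903*1/224 = 592/2849383 - 509129/32 = -1450703498463/91180256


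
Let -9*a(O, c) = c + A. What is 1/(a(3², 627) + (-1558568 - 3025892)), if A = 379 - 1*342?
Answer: -9/41260804 ≈ -2.1812e-7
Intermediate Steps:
A = 37 (A = 379 - 342 = 37)
a(O, c) = -37/9 - c/9 (a(O, c) = -(c + 37)/9 = -(37 + c)/9 = -37/9 - c/9)
1/(a(3², 627) + (-1558568 - 3025892)) = 1/((-37/9 - ⅑*627) + (-1558568 - 3025892)) = 1/((-37/9 - 209/3) - 4584460) = 1/(-664/9 - 4584460) = 1/(-41260804/9) = -9/41260804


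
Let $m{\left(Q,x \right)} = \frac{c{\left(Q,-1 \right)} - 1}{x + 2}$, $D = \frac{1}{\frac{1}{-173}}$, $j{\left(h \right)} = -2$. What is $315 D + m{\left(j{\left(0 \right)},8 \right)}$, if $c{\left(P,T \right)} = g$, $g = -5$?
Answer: $- \frac{272478}{5} \approx -54496.0$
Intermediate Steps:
$D = -173$ ($D = \frac{1}{- \frac{1}{173}} = -173$)
$c{\left(P,T \right)} = -5$
$m{\left(Q,x \right)} = - \frac{6}{2 + x}$ ($m{\left(Q,x \right)} = \frac{-5 - 1}{x + 2} = - \frac{6}{2 + x}$)
$315 D + m{\left(j{\left(0 \right)},8 \right)} = 315 \left(-173\right) - \frac{6}{2 + 8} = -54495 - \frac{6}{10} = -54495 - \frac{3}{5} = - \frac{272478}{5}$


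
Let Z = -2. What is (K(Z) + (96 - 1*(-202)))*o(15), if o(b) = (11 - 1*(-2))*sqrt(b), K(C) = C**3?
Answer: 3770*sqrt(15) ≈ 14601.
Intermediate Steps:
o(b) = 13*sqrt(b) (o(b) = (11 + 2)*sqrt(b) = 13*sqrt(b))
(K(Z) + (96 - 1*(-202)))*o(15) = ((-2)**3 + (96 - 1*(-202)))*(13*sqrt(15)) = (-8 + (96 + 202))*(13*sqrt(15)) = (-8 + 298)*(13*sqrt(15)) = 290*(13*sqrt(15)) = 3770*sqrt(15)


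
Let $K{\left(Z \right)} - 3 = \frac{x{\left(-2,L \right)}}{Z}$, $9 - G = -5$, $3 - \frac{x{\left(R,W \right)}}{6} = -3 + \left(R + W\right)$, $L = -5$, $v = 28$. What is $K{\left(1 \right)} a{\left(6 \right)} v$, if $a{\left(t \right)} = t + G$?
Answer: $45360$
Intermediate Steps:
$x{\left(R,W \right)} = 36 - 6 R - 6 W$ ($x{\left(R,W \right)} = 18 - 6 \left(-3 + \left(R + W\right)\right) = 18 - 6 \left(-3 + R + W\right) = 18 - \left(-18 + 6 R + 6 W\right) = 36 - 6 R - 6 W$)
$G = 14$ ($G = 9 - -5 = 9 + 5 = 14$)
$a{\left(t \right)} = 14 + t$ ($a{\left(t \right)} = t + 14 = 14 + t$)
$K{\left(Z \right)} = 3 + \frac{78}{Z}$ ($K{\left(Z \right)} = 3 + \frac{36 - -12 - -30}{Z} = 3 + \frac{36 + 12 + 30}{Z} = 3 + \frac{78}{Z}$)
$K{\left(1 \right)} a{\left(6 \right)} v = \left(3 + \frac{78}{1}\right) \left(14 + 6\right) 28 = \left(3 + 78 \cdot 1\right) 20 \cdot 28 = \left(3 + 78\right) 20 \cdot 28 = 81 \cdot 20 \cdot 28 = 1620 \cdot 28 = 45360$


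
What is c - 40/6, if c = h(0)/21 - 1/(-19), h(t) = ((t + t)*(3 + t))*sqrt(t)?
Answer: -377/57 ≈ -6.6140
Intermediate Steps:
h(t) = 2*t**(3/2)*(3 + t) (h(t) = ((2*t)*(3 + t))*sqrt(t) = (2*t*(3 + t))*sqrt(t) = 2*t**(3/2)*(3 + t))
c = 1/19 (c = (2*0**(3/2)*(3 + 0))/21 - 1/(-19) = (2*0*3)*(1/21) - 1*(-1/19) = 0*(1/21) + 1/19 = 0 + 1/19 = 1/19 ≈ 0.052632)
c - 40/6 = 1/19 - 40/6 = 1/19 + (1/6)*(-40) = 1/19 - 20/3 = -377/57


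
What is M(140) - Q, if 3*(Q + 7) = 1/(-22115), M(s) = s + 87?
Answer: 15524731/66345 ≈ 234.00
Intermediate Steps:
M(s) = 87 + s
Q = -464416/66345 (Q = -7 + (⅓)/(-22115) = -7 + (⅓)*(-1/22115) = -7 - 1/66345 = -464416/66345 ≈ -7.0000)
M(140) - Q = (87 + 140) - 1*(-464416/66345) = 227 + 464416/66345 = 15524731/66345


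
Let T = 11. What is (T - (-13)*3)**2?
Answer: 2500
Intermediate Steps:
(T - (-13)*3)**2 = (11 - (-13)*3)**2 = (11 - 1*(-39))**2 = (11 + 39)**2 = 50**2 = 2500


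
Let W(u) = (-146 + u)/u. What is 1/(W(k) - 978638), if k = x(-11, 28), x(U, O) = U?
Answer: -11/10764861 ≈ -1.0218e-6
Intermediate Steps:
k = -11
W(u) = (-146 + u)/u
1/(W(k) - 978638) = 1/((-146 - 11)/(-11) - 978638) = 1/(-1/11*(-157) - 978638) = 1/(157/11 - 978638) = 1/(-10764861/11) = -11/10764861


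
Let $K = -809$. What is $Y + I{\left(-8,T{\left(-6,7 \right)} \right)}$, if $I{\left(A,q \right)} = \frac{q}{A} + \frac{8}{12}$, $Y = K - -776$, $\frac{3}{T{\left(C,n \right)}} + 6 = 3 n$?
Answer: $- \frac{3883}{120} \approx -32.358$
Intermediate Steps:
$T{\left(C,n \right)} = \frac{3}{-6 + 3 n}$
$Y = -33$ ($Y = -809 - -776 = -809 + 776 = -33$)
$I{\left(A,q \right)} = \frac{2}{3} + \frac{q}{A}$ ($I{\left(A,q \right)} = \frac{q}{A} + 8 \cdot \frac{1}{12} = \frac{q}{A} + \frac{2}{3} = \frac{2}{3} + \frac{q}{A}$)
$Y + I{\left(-8,T{\left(-6,7 \right)} \right)} = -33 + \left(\frac{2}{3} + \frac{1}{\left(-2 + 7\right) \left(-8\right)}\right) = -33 + \left(\frac{2}{3} + \frac{1}{5} \left(- \frac{1}{8}\right)\right) = -33 + \left(\frac{2}{3} - \frac{1}{40}\right) = -33 + \frac{77}{120} = - \frac{3883}{120}$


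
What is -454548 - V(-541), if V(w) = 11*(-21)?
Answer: -454317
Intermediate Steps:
V(w) = -231
-454548 - V(-541) = -454548 - 1*(-231) = -454548 + 231 = -454317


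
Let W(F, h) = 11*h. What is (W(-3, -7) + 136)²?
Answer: 3481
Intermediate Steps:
(W(-3, -7) + 136)² = (11*(-7) + 136)² = (-77 + 136)² = 59² = 3481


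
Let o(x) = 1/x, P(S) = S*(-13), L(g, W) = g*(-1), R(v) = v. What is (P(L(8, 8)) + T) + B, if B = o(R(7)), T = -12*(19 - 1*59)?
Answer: 4089/7 ≈ 584.14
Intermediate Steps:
L(g, W) = -g
P(S) = -13*S
T = 480 (T = -12*(19 - 59) = -12*(-40) = 480)
B = ⅐ (B = 1/7 = ⅐ ≈ 0.14286)
(P(L(8, 8)) + T) + B = (-(-13)*8 + 480) + ⅐ = (-13*(-8) + 480) + ⅐ = (104 + 480) + ⅐ = 584 + ⅐ = 4089/7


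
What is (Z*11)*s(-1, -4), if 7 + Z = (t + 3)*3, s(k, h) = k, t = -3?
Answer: 77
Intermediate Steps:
Z = -7 (Z = -7 + (-3 + 3)*3 = -7 + 0*3 = -7 + 0 = -7)
(Z*11)*s(-1, -4) = -7*11*(-1) = -77*(-1) = 77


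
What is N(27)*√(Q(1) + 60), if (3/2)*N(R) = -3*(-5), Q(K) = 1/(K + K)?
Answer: 55*√2 ≈ 77.782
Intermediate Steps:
Q(K) = 1/(2*K)
N(R) = 10 (N(R) = 2*(-3*(-5))/3 = (⅔)*15 = 10)
N(27)*√(Q(1) + 60) = 10*√((½)/1 + 60) = 10*√((½)*1 + 60) = 10*√(½ + 60) = 10*√(121/2) = 10*(11*√2/2) = 55*√2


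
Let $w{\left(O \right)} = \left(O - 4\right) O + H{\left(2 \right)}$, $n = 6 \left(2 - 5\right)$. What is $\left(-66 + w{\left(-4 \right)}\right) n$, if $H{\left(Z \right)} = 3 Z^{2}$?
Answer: $396$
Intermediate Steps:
$n = -18$ ($n = 6 \left(-3\right) = -18$)
$w{\left(O \right)} = 12 + O \left(-4 + O\right)$ ($w{\left(O \right)} = \left(O - 4\right) O + 3 \cdot 2^{2} = \left(-4 + O\right) O + 3 \cdot 4 = O \left(-4 + O\right) + 12 = 12 + O \left(-4 + O\right)$)
$\left(-66 + w{\left(-4 \right)}\right) n = \left(-66 + \left(12 + \left(-4\right)^{2} - -16\right)\right) \left(-18\right) = \left(-66 + \left(12 + 16 + 16\right)\right) \left(-18\right) = \left(-66 + 44\right) \left(-18\right) = \left(-22\right) \left(-18\right) = 396$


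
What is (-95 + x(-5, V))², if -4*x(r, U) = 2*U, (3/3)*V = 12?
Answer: 10201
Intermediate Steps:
V = 12
x(r, U) = -U/2
(-95 + x(-5, V))² = (-95 - ½*12)² = (-95 - 6)² = (-101)² = 10201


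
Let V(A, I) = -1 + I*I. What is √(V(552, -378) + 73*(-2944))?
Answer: I*√72029 ≈ 268.38*I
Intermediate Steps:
V(A, I) = -1 + I²
√(V(552, -378) + 73*(-2944)) = √((-1 + (-378)²) + 73*(-2944)) = √((-1 + 142884) - 214912) = √(142883 - 214912) = √(-72029) = I*√72029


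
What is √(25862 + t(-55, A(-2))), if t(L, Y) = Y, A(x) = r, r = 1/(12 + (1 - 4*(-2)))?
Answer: √11405163/21 ≈ 160.82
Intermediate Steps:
r = 1/21 (r = 1/(12 + (1 + 8)) = 1/(12 + 9) = 1/21 ≈ 0.047619)
A(x) = 1/21
√(25862 + t(-55, A(-2))) = √(25862 + 1/21) = √(543103/21) = √11405163/21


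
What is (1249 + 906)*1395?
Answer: 3006225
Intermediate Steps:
(1249 + 906)*1395 = 2155*1395 = 3006225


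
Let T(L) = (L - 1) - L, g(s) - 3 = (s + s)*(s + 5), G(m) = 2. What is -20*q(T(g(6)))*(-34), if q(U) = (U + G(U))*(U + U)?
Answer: -1360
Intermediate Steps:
g(s) = 3 + 2*s*(5 + s) (g(s) = 3 + (s + s)*(s + 5) = 3 + (2*s)*(5 + s) = 3 + 2*s*(5 + s))
T(L) = -1 (T(L) = (-1 + L) - L = -1)
q(U) = 2*U*(2 + U) (q(U) = (U + 2)*(U + U) = (2 + U)*(2*U) = 2*U*(2 + U))
-20*q(T(g(6)))*(-34) = -40*(-1)*(2 - 1)*(-34) = -40*(-1)*(-34) = -20*(-2)*(-34) = 40*(-34) = -1360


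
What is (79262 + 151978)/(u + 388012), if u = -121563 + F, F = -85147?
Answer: 940/737 ≈ 1.2754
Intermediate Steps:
u = -206710 (u = -121563 - 85147 = -206710)
(79262 + 151978)/(u + 388012) = (79262 + 151978)/(-206710 + 388012) = 231240/181302 = 231240*(1/181302) = 940/737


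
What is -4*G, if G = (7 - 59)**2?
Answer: -10816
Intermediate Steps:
G = 2704 (G = (-52)**2 = 2704)
-4*G = -4*2704 = -10816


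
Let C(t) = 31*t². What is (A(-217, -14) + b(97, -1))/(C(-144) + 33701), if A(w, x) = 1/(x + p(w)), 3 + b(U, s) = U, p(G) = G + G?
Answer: 42111/303079616 ≈ 0.00013894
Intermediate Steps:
p(G) = 2*G
b(U, s) = -3 + U
A(w, x) = 1/(x + 2*w)
(A(-217, -14) + b(97, -1))/(C(-144) + 33701) = (1/(-14 + 2*(-217)) + (-3 + 97))/(31*(-144)² + 33701) = (1/(-14 - 434) + 94)/(31*20736 + 33701) = (1/(-448) + 94)/(642816 + 33701) = (-1/448 + 94)/676517 = (42111/448)*(1/676517) = 42111/303079616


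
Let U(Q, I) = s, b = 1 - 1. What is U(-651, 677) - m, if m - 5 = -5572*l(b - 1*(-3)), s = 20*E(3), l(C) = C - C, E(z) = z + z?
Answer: 115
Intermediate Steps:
b = 0
E(z) = 2*z
l(C) = 0
s = 120 (s = 20*(2*3) = 20*6 = 120)
m = 5 (m = 5 - 5572*0 = 5 + 0 = 5)
U(Q, I) = 120
U(-651, 677) - m = 120 - 1*5 = 120 - 5 = 115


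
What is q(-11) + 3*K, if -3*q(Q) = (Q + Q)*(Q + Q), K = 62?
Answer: 74/3 ≈ 24.667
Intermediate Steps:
q(Q) = -4*Q²/3 (q(Q) = -(Q + Q)*(Q + Q)/3 = -2*Q*2*Q/3 = -4*Q²/3)
q(-11) + 3*K = -4/3*(-11)² + 3*62 = -4/3*121 + 186 = -484/3 + 186 = 74/3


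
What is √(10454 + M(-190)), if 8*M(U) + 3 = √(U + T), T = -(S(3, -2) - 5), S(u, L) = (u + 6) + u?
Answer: √(167258 + 2*I*√197)/4 ≈ 102.24 + 0.0085799*I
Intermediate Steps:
S(u, L) = 6 + 2*u (S(u, L) = (6 + u) + u = 6 + 2*u)
T = -7 (T = -((6 + 2*3) - 5) = -((6 + 6) - 5) = -(12 - 5) = -1*7 = -7)
M(U) = -3/8 + √(-7 + U)/8 (M(U) = -3/8 + √(U - 7)/8 = -3/8 + √(-7 + U)/8)
√(10454 + M(-190)) = √(10454 + (-3/8 + √(-7 - 190)/8)) = √(10454 + (-3/8 + √(-197)/8)) = √(10454 + (-3/8 + (I*√197)/8)) = √(10454 + (-3/8 + I*√197/8)) = √(83629/8 + I*√197/8)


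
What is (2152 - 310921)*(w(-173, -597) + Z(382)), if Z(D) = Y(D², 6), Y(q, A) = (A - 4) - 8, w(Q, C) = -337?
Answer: 105907767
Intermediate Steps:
Y(q, A) = -12 + A (Y(q, A) = (-4 + A) - 8 = -12 + A)
Z(D) = -6 (Z(D) = -12 + 6 = -6)
(2152 - 310921)*(w(-173, -597) + Z(382)) = (2152 - 310921)*(-337 - 6) = -308769*(-343) = 105907767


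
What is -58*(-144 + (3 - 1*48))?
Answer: 10962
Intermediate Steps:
-58*(-144 + (3 - 1*48)) = -58*(-144 + (3 - 48)) = -58*(-144 - 45) = -58*(-189) = 10962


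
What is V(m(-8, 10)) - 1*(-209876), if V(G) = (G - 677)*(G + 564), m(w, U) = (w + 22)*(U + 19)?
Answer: -52994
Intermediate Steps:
m(w, U) = (19 + U)*(22 + w) (m(w, U) = (22 + w)*(19 + U) = (19 + U)*(22 + w))
V(G) = (-677 + G)*(564 + G)
V(m(-8, 10)) - 1*(-209876) = (-381828 + (418 + 19*(-8) + 22*10 + 10*(-8))² - 113*(418 + 19*(-8) + 22*10 + 10*(-8))) - 1*(-209876) = (-381828 + (418 - 152 + 220 - 80)² - 113*(418 - 152 + 220 - 80)) + 209876 = (-381828 + 406² - 113*406) + 209876 = (-381828 + 164836 - 45878) + 209876 = -262870 + 209876 = -52994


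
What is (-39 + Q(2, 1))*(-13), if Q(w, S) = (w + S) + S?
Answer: 455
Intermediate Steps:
Q(w, S) = w + 2*S (Q(w, S) = (S + w) + S = w + 2*S)
(-39 + Q(2, 1))*(-13) = (-39 + (2 + 2*1))*(-13) = (-39 + (2 + 2))*(-13) = (-39 + 4)*(-13) = -35*(-13) = 455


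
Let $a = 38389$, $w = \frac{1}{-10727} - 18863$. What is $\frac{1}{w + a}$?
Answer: $\frac{10727}{209455401} \approx 5.1214 \cdot 10^{-5}$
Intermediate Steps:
$w = - \frac{202343402}{10727}$ ($w = - \frac{1}{10727} - 18863 = - \frac{202343402}{10727} \approx -18863.0$)
$\frac{1}{w + a} = \frac{1}{- \frac{202343402}{10727} + 38389} = \frac{1}{\frac{209455401}{10727}} = \frac{10727}{209455401}$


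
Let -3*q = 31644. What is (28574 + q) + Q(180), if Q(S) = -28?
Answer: 17998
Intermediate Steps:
q = -10548 (q = -⅓*31644 = -10548)
(28574 + q) + Q(180) = (28574 - 10548) - 28 = 18026 - 28 = 17998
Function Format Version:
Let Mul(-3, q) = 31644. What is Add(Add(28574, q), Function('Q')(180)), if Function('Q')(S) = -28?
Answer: 17998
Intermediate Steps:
q = -10548 (q = Mul(Rational(-1, 3), 31644) = -10548)
Add(Add(28574, q), Function('Q')(180)) = Add(Add(28574, -10548), -28) = Add(18026, -28) = 17998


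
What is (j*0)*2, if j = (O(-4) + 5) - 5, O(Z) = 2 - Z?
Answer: 0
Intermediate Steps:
j = 6 (j = ((2 - 1*(-4)) + 5) - 5 = ((2 + 4) + 5) - 5 = (6 + 5) - 5 = 11 - 5 = 6)
(j*0)*2 = (6*0)*2 = 0*2 = 0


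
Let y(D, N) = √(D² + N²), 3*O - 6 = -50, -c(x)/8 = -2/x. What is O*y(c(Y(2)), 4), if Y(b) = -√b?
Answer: -176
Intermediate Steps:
c(x) = 16/x (c(x) = -(-16)/x = 16/x)
O = -44/3 (O = 2 + (⅓)*(-50) = 2 - 50/3 = -44/3 ≈ -14.667)
O*y(c(Y(2)), 4) = -44*√((16/((-√2)))² + 4²)/3 = -44*√((16*(-√2/2))² + 16)/3 = -44*√((-8*√2)² + 16)/3 = -44*√(128 + 16)/3 = -44*√144/3 = -44/3*12 = -176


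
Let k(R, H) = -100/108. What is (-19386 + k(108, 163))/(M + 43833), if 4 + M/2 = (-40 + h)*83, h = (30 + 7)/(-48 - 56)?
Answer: -27219244/52124823 ≈ -0.52219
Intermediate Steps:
h = -37/104 (h = 37/(-104) = 37*(-1/104) = -37/104 ≈ -0.35577)
k(R, H) = -25/27 (k(R, H) = -100*1/108 = -25/27)
M = -348767/52 (M = -8 + 2*((-40 - 37/104)*83) = -8 + 2*(-4197/104*83) = -8 + 2*(-348351/104) = -8 - 348351/52 = -348767/52 ≈ -6707.1)
(-19386 + k(108, 163))/(M + 43833) = (-19386 - 25/27)/(-348767/52 + 43833) = -523447/(27*1930549/52) = -523447/27*52/1930549 = -27219244/52124823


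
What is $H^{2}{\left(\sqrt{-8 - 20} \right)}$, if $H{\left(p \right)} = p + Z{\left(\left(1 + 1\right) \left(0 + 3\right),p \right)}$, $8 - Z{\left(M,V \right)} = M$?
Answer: $-24 + 8 i \sqrt{7} \approx -24.0 + 21.166 i$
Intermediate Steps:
$Z{\left(M,V \right)} = 8 - M$
$H{\left(p \right)} = 2 + p$ ($H{\left(p \right)} = p + \left(8 - \left(1 + 1\right) \left(0 + 3\right)\right) = p + \left(8 - 2 \cdot 3\right) = p + \left(8 - 6\right) = p + 2 = 2 + p$)
$H^{2}{\left(\sqrt{-8 - 20} \right)} = \left(2 + \sqrt{-8 - 20}\right)^{2} = \left(2 + \sqrt{-28}\right)^{2} = \left(2 + 2 i \sqrt{7}\right)^{2}$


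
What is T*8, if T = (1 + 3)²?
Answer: 128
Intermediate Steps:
T = 16 (T = 4² = 16)
T*8 = 16*8 = 128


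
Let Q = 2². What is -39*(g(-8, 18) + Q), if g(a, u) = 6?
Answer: -390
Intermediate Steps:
Q = 4
-39*(g(-8, 18) + Q) = -39*(6 + 4) = -39*10 = -390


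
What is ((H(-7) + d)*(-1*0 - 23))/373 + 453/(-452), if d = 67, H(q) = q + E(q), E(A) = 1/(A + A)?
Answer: -5543905/1180172 ≈ -4.6975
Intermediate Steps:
E(A) = 1/(2*A)
H(q) = q + 1/(2*q)
((H(-7) + d)*(-1*0 - 23))/373 + 453/(-452) = (((-7 + (½)/(-7)) + 67)*(-1*0 - 23))/373 + 453/(-452) = (((-7 + (½)*(-⅐)) + 67)*(0 - 23))*(1/373) + 453*(-1/452) = (((-7 - 1/14) + 67)*(-23))*(1/373) - 453/452 = ((-99/14 + 67)*(-23))*(1/373) - 453/452 = ((839/14)*(-23))*(1/373) - 453/452 = -19297/14*1/373 - 453/452 = -19297/5222 - 453/452 = -5543905/1180172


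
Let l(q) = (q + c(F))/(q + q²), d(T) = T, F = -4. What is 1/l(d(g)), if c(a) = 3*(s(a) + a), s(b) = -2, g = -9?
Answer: -8/3 ≈ -2.6667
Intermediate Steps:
c(a) = -6 + 3*a (c(a) = 3*(-2 + a) = -6 + 3*a)
l(q) = (-18 + q)/(q + q²) (l(q) = (q + (-6 + 3*(-4)))/(q + q²) = (q + (-6 - 12))/(q + q²) = (q - 18)/(q + q²) = (-18 + q)/(q + q²))
1/l(d(g)) = 1/((-18 - 9)/((-9)*(1 - 9))) = 1/(-⅑*(-27)/(-8)) = 1/(-⅑*(-⅛)*(-27)) = 1/(-3/8) = -8/3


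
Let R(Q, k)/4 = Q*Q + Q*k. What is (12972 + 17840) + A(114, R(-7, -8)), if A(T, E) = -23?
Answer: 30789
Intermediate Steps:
R(Q, k) = 4*Q**2 + 4*Q*k (R(Q, k) = 4*(Q*Q + Q*k) = 4*(Q**2 + Q*k) = 4*Q**2 + 4*Q*k)
(12972 + 17840) + A(114, R(-7, -8)) = (12972 + 17840) - 23 = 30812 - 23 = 30789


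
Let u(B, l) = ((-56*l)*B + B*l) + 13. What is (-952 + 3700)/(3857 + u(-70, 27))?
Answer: 229/8985 ≈ 0.025487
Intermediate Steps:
u(B, l) = 13 - 55*B*l (u(B, l) = (-56*B*l + B*l) + 13 = -55*B*l + 13 = 13 - 55*B*l)
(-952 + 3700)/(3857 + u(-70, 27)) = (-952 + 3700)/(3857 + (13 - 55*(-70)*27)) = 2748/(3857 + (13 + 103950)) = 2748/(3857 + 103963) = 2748/107820 = 2748*(1/107820) = 229/8985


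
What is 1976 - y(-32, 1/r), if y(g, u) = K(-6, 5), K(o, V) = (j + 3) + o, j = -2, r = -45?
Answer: 1981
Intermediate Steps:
K(o, V) = 1 + o (K(o, V) = (-2 + 3) + o = 1 + o)
y(g, u) = -5 (y(g, u) = 1 - 6 = -5)
1976 - y(-32, 1/r) = 1976 - 1*(-5) = 1976 + 5 = 1981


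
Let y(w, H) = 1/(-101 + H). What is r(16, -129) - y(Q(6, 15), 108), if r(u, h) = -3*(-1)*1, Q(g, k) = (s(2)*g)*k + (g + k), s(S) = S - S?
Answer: 20/7 ≈ 2.8571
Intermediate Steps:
s(S) = 0
Q(g, k) = g + k (Q(g, k) = (0*g)*k + (g + k) = 0*k + (g + k) = 0 + (g + k) = g + k)
r(u, h) = 3 (r(u, h) = 3*1 = 3)
r(16, -129) - y(Q(6, 15), 108) = 3 - 1/(-101 + 108) = 3 - 1/7 = 20/7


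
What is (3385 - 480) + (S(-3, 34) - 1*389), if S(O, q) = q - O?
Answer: 2553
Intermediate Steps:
(3385 - 480) + (S(-3, 34) - 1*389) = (3385 - 480) + ((34 - 1*(-3)) - 1*389) = 2905 + ((34 + 3) - 389) = 2905 + (37 - 389) = 2905 - 352 = 2553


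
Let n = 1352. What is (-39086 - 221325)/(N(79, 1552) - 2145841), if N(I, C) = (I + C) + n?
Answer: 260411/2142858 ≈ 0.12153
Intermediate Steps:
N(I, C) = 1352 + C + I (N(I, C) = (I + C) + 1352 = (C + I) + 1352 = 1352 + C + I)
(-39086 - 221325)/(N(79, 1552) - 2145841) = (-39086 - 221325)/((1352 + 1552 + 79) - 2145841) = -260411/(2983 - 2145841) = -260411/(-2142858) = -260411*(-1/2142858) = 260411/2142858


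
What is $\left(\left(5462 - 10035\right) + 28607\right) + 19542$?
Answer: $43576$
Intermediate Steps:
$\left(\left(5462 - 10035\right) + 28607\right) + 19542 = \left(-4573 + 28607\right) + 19542 = 24034 + 19542 = 43576$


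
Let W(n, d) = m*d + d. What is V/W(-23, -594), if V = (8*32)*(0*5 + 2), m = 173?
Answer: -128/25839 ≈ -0.0049537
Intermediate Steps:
W(n, d) = 174*d (W(n, d) = 173*d + d = 174*d)
V = 512 (V = 256*(0 + 2) = 256*2 = 512)
V/W(-23, -594) = 512/((174*(-594))) = 512/(-103356) = 512*(-1/103356) = -128/25839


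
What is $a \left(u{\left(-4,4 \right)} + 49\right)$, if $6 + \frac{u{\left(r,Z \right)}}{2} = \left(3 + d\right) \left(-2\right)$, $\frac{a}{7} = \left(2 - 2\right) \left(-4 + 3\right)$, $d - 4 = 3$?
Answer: $0$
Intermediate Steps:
$d = 7$ ($d = 4 + 3 = 7$)
$a = 0$ ($a = 7 \left(2 - 2\right) \left(-4 + 3\right) = 7 \cdot 0 \left(-1\right) = 7 \cdot 0 = 0$)
$u{\left(r,Z \right)} = -52$ ($u{\left(r,Z \right)} = -12 + 2 \left(3 + 7\right) \left(-2\right) = -12 + 2 \cdot 10 \left(-2\right) = -12 + 2 \left(-20\right) = -12 - 40 = -52$)
$a \left(u{\left(-4,4 \right)} + 49\right) = 0 \left(-52 + 49\right) = 0 \left(-3\right) = 0$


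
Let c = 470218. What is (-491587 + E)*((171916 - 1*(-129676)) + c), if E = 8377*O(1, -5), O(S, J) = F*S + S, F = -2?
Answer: -385877214840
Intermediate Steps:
O(S, J) = -S (O(S, J) = -2*S + S = -S)
E = -8377 (E = 8377*(-1*1) = 8377*(-1) = -8377)
(-491587 + E)*((171916 - 1*(-129676)) + c) = (-491587 - 8377)*((171916 - 1*(-129676)) + 470218) = -499964*((171916 + 129676) + 470218) = -499964*(301592 + 470218) = -499964*771810 = -385877214840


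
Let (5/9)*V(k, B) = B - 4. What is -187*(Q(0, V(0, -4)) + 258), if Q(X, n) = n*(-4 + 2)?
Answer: -268158/5 ≈ -53632.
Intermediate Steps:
V(k, B) = -36/5 + 9*B/5 (V(k, B) = 9*(B - 4)/5 = 9*(-4 + B)/5 = -36/5 + 9*B/5)
Q(X, n) = -2*n (Q(X, n) = n*(-2) = -2*n)
-187*(Q(0, V(0, -4)) + 258) = -187*(-2*(-36/5 + (9/5)*(-4)) + 258) = -187*(-2*(-36/5 - 36/5) + 258) = -187*(-2*(-72/5) + 258) = -187*(144/5 + 258) = -187*1434/5 = -268158/5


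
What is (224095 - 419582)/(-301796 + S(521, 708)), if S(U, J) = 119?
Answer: 195487/301677 ≈ 0.64800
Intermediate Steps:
(224095 - 419582)/(-301796 + S(521, 708)) = (224095 - 419582)/(-301796 + 119) = -195487/(-301677) = -195487*(-1/301677) = 195487/301677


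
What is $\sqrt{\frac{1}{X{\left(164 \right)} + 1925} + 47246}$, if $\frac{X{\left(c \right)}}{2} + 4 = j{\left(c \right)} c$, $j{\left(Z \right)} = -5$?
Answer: $\frac{3 \sqrt{402793179}}{277} \approx 217.36$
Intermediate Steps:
$X{\left(c \right)} = -8 - 10 c$ ($X{\left(c \right)} = -8 + 2 \left(- 5 c\right) = -8 - 10 c$)
$\sqrt{\frac{1}{X{\left(164 \right)} + 1925} + 47246} = \sqrt{\frac{1}{\left(-8 - 1640\right) + 1925} + 47246} = \sqrt{\frac{1}{-1648 + 1925} + 47246} = \sqrt{\frac{1}{277} + 47246} = \sqrt{\frac{13087143}{277}} = \frac{3 \sqrt{402793179}}{277}$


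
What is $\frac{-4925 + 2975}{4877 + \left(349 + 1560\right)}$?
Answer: $- \frac{25}{87} \approx -0.28736$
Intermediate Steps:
$\frac{-4925 + 2975}{4877 + \left(349 + 1560\right)} = - \frac{1950}{4877 + 1909} = - \frac{1950}{6786} = \left(-1950\right) \frac{1}{6786} = - \frac{25}{87}$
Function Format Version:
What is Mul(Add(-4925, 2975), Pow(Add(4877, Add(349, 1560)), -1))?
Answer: Rational(-25, 87) ≈ -0.28736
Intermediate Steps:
Mul(Add(-4925, 2975), Pow(Add(4877, Add(349, 1560)), -1)) = Mul(-1950, Pow(Add(4877, 1909), -1)) = Mul(-1950, Pow(6786, -1)) = Mul(-1950, Rational(1, 6786)) = Rational(-25, 87)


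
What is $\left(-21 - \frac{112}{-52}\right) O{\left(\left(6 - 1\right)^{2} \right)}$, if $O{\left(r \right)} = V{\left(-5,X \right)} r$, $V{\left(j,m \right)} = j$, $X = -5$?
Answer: $\frac{30625}{13} \approx 2355.8$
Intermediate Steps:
$O{\left(r \right)} = - 5 r$
$\left(-21 - \frac{112}{-52}\right) O{\left(\left(6 - 1\right)^{2} \right)} = \left(-21 - \frac{112}{-52}\right) \left(- 5 \left(6 - 1\right)^{2}\right) = \left(-21 - - \frac{28}{13}\right) \left(- 5 \cdot 5^{2}\right) = \left(-21 + \frac{28}{13}\right) \left(\left(-5\right) 25\right) = \left(- \frac{245}{13}\right) \left(-125\right) = \frac{30625}{13}$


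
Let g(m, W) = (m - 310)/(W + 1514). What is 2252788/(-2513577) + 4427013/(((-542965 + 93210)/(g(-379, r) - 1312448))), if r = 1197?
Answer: 39592658868366194516377/3064768755874485 ≈ 1.2919e+7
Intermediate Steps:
g(m, W) = (-310 + m)/(1514 + W)
2252788/(-2513577) + 4427013/(((-542965 + 93210)/(g(-379, r) - 1312448))) = 2252788/(-2513577) + 4427013/(((-542965 + 93210)/((-310 - 379)/(1514 + 1197) - 1312448))) = 2252788*(-1/2513577) + 4427013/((-449755/(-689/2711 - 1312448))) = -2252788/2513577 + 4427013/((-449755/((1/2711)*(-689) - 1312448))) = -2252788/2513577 + 4427013/((-449755/(-689/2711 - 1312448))) = -2252788/2513577 + 4427013/((-449755/(-3558047217/2711))) = -2252788/2513577 + 4427013/((-449755*(-2711/3558047217))) = -2252788/2513577 + 4427013/(1219285805/3558047217) = -2252788/2513577 + 4427013*(3558047217/1219285805) = -2252788/2513577 + 15751521284272821/1219285805 = 39592658868366194516377/3064768755874485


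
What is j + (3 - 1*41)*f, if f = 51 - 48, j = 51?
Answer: -63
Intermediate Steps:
f = 3
j + (3 - 1*41)*f = 51 + (3 - 1*41)*3 = 51 + (3 - 41)*3 = 51 - 38*3 = 51 - 114 = -63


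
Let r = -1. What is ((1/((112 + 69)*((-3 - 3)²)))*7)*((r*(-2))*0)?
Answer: 0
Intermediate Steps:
((1/((112 + 69)*((-3 - 3)²)))*7)*((r*(-2))*0) = ((1/((112 + 69)*((-3 - 3)²)))*7)*(-1*(-2)*0) = ((1/(181*((-6)²)))*7)*(2*0) = (((1/181)/36)*7)*0 = (((1/181)*(1/36))*7)*0 = ((1/6516)*7)*0 = (7/6516)*0 = 0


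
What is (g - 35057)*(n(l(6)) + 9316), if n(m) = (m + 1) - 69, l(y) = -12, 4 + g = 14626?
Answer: -188737660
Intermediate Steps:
g = 14622 (g = -4 + 14626 = 14622)
n(m) = -68 + m (n(m) = (1 + m) - 69 = -68 + m)
(g - 35057)*(n(l(6)) + 9316) = (14622 - 35057)*((-68 - 12) + 9316) = -20435*(-80 + 9316) = -20435*9236 = -188737660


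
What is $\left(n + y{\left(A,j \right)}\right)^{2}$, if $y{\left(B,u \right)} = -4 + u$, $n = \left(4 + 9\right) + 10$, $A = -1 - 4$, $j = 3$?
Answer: $484$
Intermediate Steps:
$A = -5$ ($A = -1 - 4 = -5$)
$n = 23$ ($n = 13 + 10 = 23$)
$\left(n + y{\left(A,j \right)}\right)^{2} = \left(23 + \left(-4 + 3\right)\right)^{2} = \left(23 - 1\right)^{2} = 22^{2} = 484$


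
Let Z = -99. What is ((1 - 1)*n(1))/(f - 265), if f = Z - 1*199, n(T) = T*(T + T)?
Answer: 0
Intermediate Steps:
n(T) = 2*T² (n(T) = T*(2*T) = 2*T²)
f = -298 (f = -99 - 1*199 = -99 - 199 = -298)
((1 - 1)*n(1))/(f - 265) = ((1 - 1)*(2*1²))/(-298 - 265) = (0*(2*1))/(-563) = (0*2)*(-1/563) = 0*(-1/563) = 0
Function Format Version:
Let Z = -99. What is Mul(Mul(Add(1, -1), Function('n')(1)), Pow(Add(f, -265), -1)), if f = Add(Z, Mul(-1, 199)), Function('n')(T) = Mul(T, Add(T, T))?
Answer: 0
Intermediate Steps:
Function('n')(T) = Mul(2, Pow(T, 2)) (Function('n')(T) = Mul(T, Mul(2, T)) = Mul(2, Pow(T, 2)))
f = -298 (f = Add(-99, Mul(-1, 199)) = Add(-99, -199) = -298)
Mul(Mul(Add(1, -1), Function('n')(1)), Pow(Add(f, -265), -1)) = Mul(Mul(Add(1, -1), Mul(2, Pow(1, 2))), Pow(Add(-298, -265), -1)) = Mul(Mul(0, Mul(2, 1)), Pow(-563, -1)) = Mul(Mul(0, 2), Rational(-1, 563)) = Mul(0, Rational(-1, 563)) = 0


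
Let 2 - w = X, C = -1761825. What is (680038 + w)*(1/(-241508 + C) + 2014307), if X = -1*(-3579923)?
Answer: -11701978153827828090/2003333 ≈ -5.8413e+12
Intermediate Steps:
X = 3579923
w = -3579921 (w = 2 - 1*3579923 = 2 - 3579923 = -3579921)
(680038 + w)*(1/(-241508 + C) + 2014307) = (680038 - 3579921)*(1/(-241508 - 1761825) + 2014307) = -2899883*(1/(-2003333) + 2014307) = -2899883*(-1/2003333 + 2014307) = -2899883*4035327685230/2003333 = -11701978153827828090/2003333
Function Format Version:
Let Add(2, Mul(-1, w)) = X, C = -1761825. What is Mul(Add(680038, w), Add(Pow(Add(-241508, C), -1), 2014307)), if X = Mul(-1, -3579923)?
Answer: Rational(-11701978153827828090, 2003333) ≈ -5.8413e+12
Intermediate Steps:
X = 3579923
w = -3579921 (w = Add(2, Mul(-1, 3579923)) = Add(2, -3579923) = -3579921)
Mul(Add(680038, w), Add(Pow(Add(-241508, C), -1), 2014307)) = Mul(Add(680038, -3579921), Add(Pow(Add(-241508, -1761825), -1), 2014307)) = Mul(-2899883, Add(Pow(-2003333, -1), 2014307)) = Mul(-2899883, Add(Rational(-1, 2003333), 2014307)) = Mul(-2899883, Rational(4035327685230, 2003333)) = Rational(-11701978153827828090, 2003333)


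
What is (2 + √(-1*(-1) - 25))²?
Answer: -20 + 8*I*√6 ≈ -20.0 + 19.596*I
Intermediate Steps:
(2 + √(-1*(-1) - 25))² = (2 + √(1 - 25))² = (2 + √(-24))² = (2 + 2*I*√6)²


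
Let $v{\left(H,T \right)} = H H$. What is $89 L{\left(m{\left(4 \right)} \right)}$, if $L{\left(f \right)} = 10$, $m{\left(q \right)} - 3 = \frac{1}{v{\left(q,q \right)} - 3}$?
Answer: $890$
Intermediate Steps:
$v{\left(H,T \right)} = H^{2}$
$m{\left(q \right)} = 3 + \frac{1}{-3 + q^{2}}$ ($m{\left(q \right)} = 3 + \frac{1}{q^{2} - 3} = 3 + \frac{1}{-3 + q^{2}}$)
$89 L{\left(m{\left(4 \right)} \right)} = 89 \cdot 10 = 890$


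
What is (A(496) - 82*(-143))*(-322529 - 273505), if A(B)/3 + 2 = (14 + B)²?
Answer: -472070848680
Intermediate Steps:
A(B) = -6 + 3*(14 + B)²
(A(496) - 82*(-143))*(-322529 - 273505) = ((-6 + 3*(14 + 496)²) - 82*(-143))*(-322529 - 273505) = ((-6 + 3*510²) + 11726)*(-596034) = ((-6 + 3*260100) + 11726)*(-596034) = ((-6 + 780300) + 11726)*(-596034) = (780294 + 11726)*(-596034) = 792020*(-596034) = -472070848680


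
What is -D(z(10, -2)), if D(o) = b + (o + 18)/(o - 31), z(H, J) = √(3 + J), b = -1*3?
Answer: 109/30 ≈ 3.6333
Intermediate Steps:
b = -3
D(o) = -3 + (18 + o)/(-31 + o) (D(o) = -3 + (o + 18)/(o - 31) = -3 + (18 + o)/(-31 + o))
-D(z(10, -2)) = -(111 - 2*√(3 - 2))/(-31 + √(3 - 2)) = -(111 - 2*√1)/(-31 + √1) = -(111 - 2*1)/(-31 + 1) = -(111 - 2)/(-30) = -(-1)*109/30 = -1*(-109/30) = 109/30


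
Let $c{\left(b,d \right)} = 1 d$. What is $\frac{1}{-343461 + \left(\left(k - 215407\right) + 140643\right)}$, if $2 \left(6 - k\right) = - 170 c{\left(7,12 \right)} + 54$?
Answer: $- \frac{1}{417226} \approx -2.3968 \cdot 10^{-6}$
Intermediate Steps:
$c{\left(b,d \right)} = d$
$k = 999$ ($k = 6 - \frac{\left(-170\right) 12 + 54}{2} = 6 - \frac{-2040 + 54}{2} = 6 - -993 = 6 + 993 = 999$)
$\frac{1}{-343461 + \left(\left(k - 215407\right) + 140643\right)} = \frac{1}{-343461 + \left(\left(999 - 215407\right) + 140643\right)} = \frac{1}{-343461 + \left(-214408 + 140643\right)} = \frac{1}{-343461 - 73765} = \frac{1}{-417226} = - \frac{1}{417226}$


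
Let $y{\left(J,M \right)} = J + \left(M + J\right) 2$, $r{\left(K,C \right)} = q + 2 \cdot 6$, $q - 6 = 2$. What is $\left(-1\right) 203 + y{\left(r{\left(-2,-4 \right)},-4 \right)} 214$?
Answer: $10925$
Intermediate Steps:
$q = 8$ ($q = 6 + 2 = 8$)
$r{\left(K,C \right)} = 20$ ($r{\left(K,C \right)} = 8 + 2 \cdot 6 = 8 + 12 = 20$)
$y{\left(J,M \right)} = 2 M + 3 J$ ($y{\left(J,M \right)} = J + \left(J + M\right) 2 = J + \left(2 J + 2 M\right) = 2 M + 3 J$)
$\left(-1\right) 203 + y{\left(r{\left(-2,-4 \right)},-4 \right)} 214 = \left(-1\right) 203 + \left(2 \left(-4\right) + 3 \cdot 20\right) 214 = -203 + \left(-8 + 60\right) 214 = -203 + 52 \cdot 214 = -203 + 11128 = 10925$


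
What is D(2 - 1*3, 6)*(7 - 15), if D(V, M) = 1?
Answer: -8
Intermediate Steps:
D(2 - 1*3, 6)*(7 - 15) = 1*(7 - 15) = 1*(-8) = -8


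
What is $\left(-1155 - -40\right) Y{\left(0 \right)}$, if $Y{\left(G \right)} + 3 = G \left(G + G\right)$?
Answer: $3345$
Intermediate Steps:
$Y{\left(G \right)} = -3 + 2 G^{2}$ ($Y{\left(G \right)} = -3 + G \left(G + G\right) = -3 + G 2 G = -3 + 2 G^{2}$)
$\left(-1155 - -40\right) Y{\left(0 \right)} = \left(-1155 - -40\right) \left(-3 + 2 \cdot 0^{2}\right) = \left(-1155 + 40\right) \left(-3 + 2 \cdot 0\right) = - 1115 \left(-3 + 0\right) = \left(-1115\right) \left(-3\right) = 3345$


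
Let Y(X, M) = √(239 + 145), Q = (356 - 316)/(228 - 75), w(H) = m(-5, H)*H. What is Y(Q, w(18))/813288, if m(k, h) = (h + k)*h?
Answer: √6/101661 ≈ 2.4095e-5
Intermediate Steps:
m(k, h) = h*(h + k)
w(H) = H²*(-5 + H) (w(H) = (H*(H - 5))*H = (H*(-5 + H))*H = H²*(-5 + H))
Q = 40/153 ≈ 0.26144
Y(X, M) = 8*√6 (Y(X, M) = √384 = 8*√6)
Y(Q, w(18))/813288 = (8*√6)/813288 = (8*√6)*(1/813288) = √6/101661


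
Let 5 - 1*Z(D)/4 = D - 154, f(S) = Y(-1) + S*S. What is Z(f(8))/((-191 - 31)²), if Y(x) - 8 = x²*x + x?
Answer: 89/12321 ≈ 0.0072234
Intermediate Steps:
Y(x) = 8 + x + x³ (Y(x) = 8 + (x²*x + x) = 8 + (x³ + x) = 8 + (x + x³) = 8 + x + x³)
f(S) = 6 + S² (f(S) = (8 - 1 + (-1)³) + S*S = (8 - 1 - 1) + S² = 6 + S²)
Z(D) = 636 - 4*D (Z(D) = 20 - 4*(D - 154) = 20 - 4*(-154 + D) = 20 + (616 - 4*D) = 636 - 4*D)
Z(f(8))/((-191 - 31)²) = (636 - 4*(6 + 8²))/((-191 - 31)²) = (636 - 4*(6 + 64))/((-222)²) = (636 - 4*70)/49284 = (636 - 280)*(1/49284) = 356*(1/49284) = 89/12321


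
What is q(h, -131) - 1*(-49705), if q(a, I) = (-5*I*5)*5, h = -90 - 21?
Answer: 66080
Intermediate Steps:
h = -111
q(a, I) = -125*I (q(a, I) = -25*I*5 = -125*I)
q(h, -131) - 1*(-49705) = -125*(-131) - 1*(-49705) = 16375 + 49705 = 66080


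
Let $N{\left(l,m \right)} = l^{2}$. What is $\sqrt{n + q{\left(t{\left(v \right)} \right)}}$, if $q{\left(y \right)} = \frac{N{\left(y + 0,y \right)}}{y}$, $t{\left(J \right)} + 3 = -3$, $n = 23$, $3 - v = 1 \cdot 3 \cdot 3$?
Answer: $\sqrt{17} \approx 4.1231$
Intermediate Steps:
$v = -6$ ($v = 3 - 1 \cdot 3 \cdot 3 = 3 - 3 \cdot 3 = 3 - 9 = -6$)
$t{\left(J \right)} = -6$ ($t{\left(J \right)} = -3 - 3 = -6$)
$q{\left(y \right)} = y$ ($q{\left(y \right)} = \frac{\left(y + 0\right)^{2}}{y} = \frac{y^{2}}{y} = y$)
$\sqrt{n + q{\left(t{\left(v \right)} \right)}} = \sqrt{23 - 6} = \sqrt{17}$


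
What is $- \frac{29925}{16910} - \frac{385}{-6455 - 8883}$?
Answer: $- \frac{1190735}{682541} \approx -1.7446$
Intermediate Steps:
$- \frac{29925}{16910} - \frac{385}{-6455 - 8883} = \left(-29925\right) \frac{1}{16910} - \frac{385}{-6455 - 8883} = - \frac{315}{178} - \frac{385}{-15338} = - \frac{315}{178} - - \frac{385}{15338} = - \frac{315}{178} + \frac{385}{15338} = - \frac{1190735}{682541}$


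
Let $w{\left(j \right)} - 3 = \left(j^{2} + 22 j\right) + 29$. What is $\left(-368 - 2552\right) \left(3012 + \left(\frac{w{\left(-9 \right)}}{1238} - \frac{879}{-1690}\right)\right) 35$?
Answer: $- \frac{32206854191120}{104611} \approx -3.0787 \cdot 10^{8}$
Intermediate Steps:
$w{\left(j \right)} = 32 + j^{2} + 22 j$ ($w{\left(j \right)} = 3 + \left(\left(j^{2} + 22 j\right) + 29\right) = 3 + \left(29 + j^{2} + 22 j\right) = 32 + j^{2} + 22 j$)
$\left(-368 - 2552\right) \left(3012 + \left(\frac{w{\left(-9 \right)}}{1238} - \frac{879}{-1690}\right)\right) 35 = \left(-368 - 2552\right) \left(3012 + \left(\frac{32 + \left(-9\right)^{2} + 22 \left(-9\right)}{1238} - \frac{879}{-1690}\right)\right) 35 = - 2920 \left(3012 + \left(\left(32 + 81 - 198\right) \frac{1}{1238} - - \frac{879}{1690}\right)\right) 35 = - 2920 \left(3012 + \left(\left(-85\right) \frac{1}{1238} + \frac{879}{1690}\right)\right) 35 = - 2920 \left(3012 + \left(- \frac{85}{1238} + \frac{879}{1690}\right)\right) 35 = - 2920 \left(3012 + \frac{236138}{523055}\right) 35 = \left(-2920\right) \frac{1575677798}{523055} \cdot 35 = \left(- \frac{920195834032}{104611}\right) 35 = - \frac{32206854191120}{104611}$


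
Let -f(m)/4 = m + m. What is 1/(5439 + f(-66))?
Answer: 1/5967 ≈ 0.00016759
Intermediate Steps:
f(m) = -8*m (f(m) = -4*(m + m) = -8*m)
1/(5439 + f(-66)) = 1/(5439 - 8*(-66)) = 1/(5439 + 528) = 1/5967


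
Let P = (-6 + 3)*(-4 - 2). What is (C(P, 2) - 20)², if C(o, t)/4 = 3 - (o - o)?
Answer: 64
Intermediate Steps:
P = 18 (P = -3*(-6) = 18)
C(o, t) = 12 (C(o, t) = 4*(3 - (o - o)) = 4*(3 - 1*0) = 4*(3 + 0) = 4*3 = 12)
(C(P, 2) - 20)² = (12 - 20)² = (-8)² = 64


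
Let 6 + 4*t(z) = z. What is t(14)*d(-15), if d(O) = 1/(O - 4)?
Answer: -2/19 ≈ -0.10526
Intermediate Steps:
t(z) = -3/2 + z/4
d(O) = 1/(-4 + O)
t(14)*d(-15) = (-3/2 + (¼)*14)/(-4 - 15) = (-3/2 + 7/2)/(-19) = 2*(-1/19) = -2/19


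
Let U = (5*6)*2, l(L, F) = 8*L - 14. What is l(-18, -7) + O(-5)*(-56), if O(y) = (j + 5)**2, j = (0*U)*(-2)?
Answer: -1558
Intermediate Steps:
l(L, F) = -14 + 8*L
U = 60 (U = 30*2 = 60)
j = 0 (j = (0*60)*(-2) = 0*(-2) = 0)
O(y) = 25 (O(y) = (0 + 5)**2 = 5**2 = 25)
l(-18, -7) + O(-5)*(-56) = (-14 + 8*(-18)) + 25*(-56) = (-14 - 144) - 1400 = -158 - 1400 = -1558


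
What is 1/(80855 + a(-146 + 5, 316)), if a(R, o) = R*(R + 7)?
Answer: 1/99749 ≈ 1.0025e-5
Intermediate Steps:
a(R, o) = R*(7 + R)
1/(80855 + a(-146 + 5, 316)) = 1/(80855 + (-146 + 5)*(7 + (-146 + 5))) = 1/(80855 - 141*(7 - 141)) = 1/(80855 - 141*(-134)) = 1/(80855 + 18894) = 1/99749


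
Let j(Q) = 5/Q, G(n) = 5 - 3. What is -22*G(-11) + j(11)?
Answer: -479/11 ≈ -43.545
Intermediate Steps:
G(n) = 2
-22*G(-11) + j(11) = -22*2 + 5/11 = -44 + 5*(1/11) = -44 + 5/11 = -479/11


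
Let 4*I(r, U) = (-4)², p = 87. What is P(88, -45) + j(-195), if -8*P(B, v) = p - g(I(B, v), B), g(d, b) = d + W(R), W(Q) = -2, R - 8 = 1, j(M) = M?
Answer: -1645/8 ≈ -205.63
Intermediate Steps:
R = 9 (R = 8 + 1 = 9)
I(r, U) = 4 (I(r, U) = (¼)*(-4)² = (¼)*16 = 4)
g(d, b) = -2 + d (g(d, b) = d - 2 = -2 + d)
P(B, v) = -85/8 (P(B, v) = -(87 - (-2 + 4))/8 = -(87 - 1*2)/8 = -(87 - 2)/8 = -⅛*85 = -85/8)
P(88, -45) + j(-195) = -85/8 - 195 = -1645/8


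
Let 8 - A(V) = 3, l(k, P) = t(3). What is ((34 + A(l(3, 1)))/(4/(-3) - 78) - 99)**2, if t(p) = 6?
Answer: 560695041/56644 ≈ 9898.6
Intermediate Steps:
l(k, P) = 6
A(V) = 5 (A(V) = 8 - 1*3 = 8 - 3 = 5)
((34 + A(l(3, 1)))/(4/(-3) - 78) - 99)**2 = ((34 + 5)/(4/(-3) - 78) - 99)**2 = (39/(4*(-1/3) - 78) - 99)**2 = (39/(-4/3 - 78) - 99)**2 = (39/(-238/3) - 99)**2 = (39*(-3/238) - 99)**2 = (-117/238 - 99)**2 = (-23679/238)**2 = 560695041/56644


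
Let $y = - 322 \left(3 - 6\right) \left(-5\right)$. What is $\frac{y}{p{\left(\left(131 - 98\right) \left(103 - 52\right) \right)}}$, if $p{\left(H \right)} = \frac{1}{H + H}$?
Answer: $-16257780$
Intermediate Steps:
$p{\left(H \right)} = \frac{1}{2 H}$
$y = -4830$ ($y = - 322 \left(\left(-3\right) \left(-5\right)\right) = \left(-322\right) 15 = -4830$)
$\frac{y}{p{\left(\left(131 - 98\right) \left(103 - 52\right) \right)}} = - \frac{4830}{\frac{1}{2} \frac{1}{\left(131 - 98\right) \left(103 - 52\right)}} = - \frac{4830}{\frac{1}{2} \frac{1}{33 \cdot 51}} = - \frac{4830}{\frac{1}{2} \cdot \frac{1}{1683}} = - 4830 \frac{1}{\frac{1}{3366}} = \left(-4830\right) 3366 = -16257780$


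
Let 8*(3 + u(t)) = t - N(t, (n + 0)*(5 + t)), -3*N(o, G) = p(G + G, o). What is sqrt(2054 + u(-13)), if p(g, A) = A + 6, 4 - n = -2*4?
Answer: sqrt(73767)/6 ≈ 45.267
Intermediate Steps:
n = 12 (n = 4 - (-2)*4 = 4 - 1*(-8) = 4 + 8 = 12)
p(g, A) = 6 + A
N(o, G) = -2 - o/3 (N(o, G) = -(6 + o)/3 = -2 - o/3)
u(t) = -11/4 + t/6 (u(t) = -3 + (t - (-2 - t/3))/8 = -3 + (t + (2 + t/3))/8 = -3 + (2 + 4*t/3)/8 = -3 + (1/4 + t/6) = -11/4 + t/6)
sqrt(2054 + u(-13)) = sqrt(2054 + (-11/4 + (1/6)*(-13))) = sqrt(2054 + (-11/4 - 13/6)) = sqrt(2054 - 59/12) = sqrt(24589/12) = sqrt(73767)/6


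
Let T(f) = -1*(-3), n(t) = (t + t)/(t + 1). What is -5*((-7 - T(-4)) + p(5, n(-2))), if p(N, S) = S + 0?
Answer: 30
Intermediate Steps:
n(t) = 2*t/(1 + t) (n(t) = (2*t)/(1 + t) = 2*t/(1 + t))
T(f) = 3
p(N, S) = S
-5*((-7 - T(-4)) + p(5, n(-2))) = -5*((-7 - 1*3) + 2*(-2)/(1 - 2)) = -5*((-7 - 3) + 2*(-2)/(-1)) = -5*(-10 + 2*(-2)*(-1)) = -5*(-10 + 4) = -5*(-6) = 30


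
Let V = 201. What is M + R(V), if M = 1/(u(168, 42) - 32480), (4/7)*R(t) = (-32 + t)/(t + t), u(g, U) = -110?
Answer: 19276181/26202360 ≈ 0.73567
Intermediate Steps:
R(t) = 7*(-32 + t)/(8*t) (R(t) = 7*((-32 + t)/(t + t))/4 = 7*((-32 + t)/((2*t)))/4 = 7*((-32 + t)*(1/(2*t)))/4 = 7*((-32 + t)/(2*t))/4 = 7*(-32 + t)/(8*t))
M = -1/32590 (M = 1/(-110 - 32480) = 1/(-32590) = -1/32590 ≈ -3.0684e-5)
M + R(V) = -1/32590 + (7/8 - 28/201) = -1/32590 + 1183/1608 = 19276181/26202360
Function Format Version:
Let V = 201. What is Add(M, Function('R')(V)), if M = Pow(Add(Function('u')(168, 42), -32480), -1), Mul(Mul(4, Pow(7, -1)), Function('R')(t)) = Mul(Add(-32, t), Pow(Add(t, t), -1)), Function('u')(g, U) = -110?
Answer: Rational(19276181, 26202360) ≈ 0.73567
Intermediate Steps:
Function('R')(t) = Mul(Rational(7, 8), Pow(t, -1), Add(-32, t)) (Function('R')(t) = Mul(Rational(7, 4), Mul(Add(-32, t), Pow(Add(t, t), -1))) = Mul(Rational(7, 4), Mul(Add(-32, t), Pow(Mul(2, t), -1))) = Mul(Rational(7, 4), Mul(Add(-32, t), Mul(Rational(1, 2), Pow(t, -1)))) = Mul(Rational(7, 4), Mul(Rational(1, 2), Pow(t, -1), Add(-32, t))) = Mul(Rational(7, 8), Pow(t, -1), Add(-32, t)))
M = Rational(-1, 32590) (M = Pow(Add(-110, -32480), -1) = Pow(-32590, -1) = Rational(-1, 32590) ≈ -3.0684e-5)
Add(M, Function('R')(V)) = Add(Rational(-1, 32590), Add(Rational(7, 8), Mul(-28, Pow(201, -1)))) = Add(Rational(-1, 32590), Add(Rational(7, 8), Mul(-28, Rational(1, 201)))) = Add(Rational(-1, 32590), Add(Rational(7, 8), Rational(-28, 201))) = Add(Rational(-1, 32590), Rational(1183, 1608)) = Rational(19276181, 26202360)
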